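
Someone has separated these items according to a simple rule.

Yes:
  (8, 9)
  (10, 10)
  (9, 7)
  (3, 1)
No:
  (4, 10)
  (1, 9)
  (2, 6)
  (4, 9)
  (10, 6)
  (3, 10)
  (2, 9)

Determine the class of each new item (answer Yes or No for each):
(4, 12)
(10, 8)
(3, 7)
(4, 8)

One predicate separates the groups cleanly: |first − second| ≤ 2.
(4, 12): |4−12| = 8 — lacks this property, so No. (10, 8): |10−8| = 2 — matches, so Yes. (3, 7): |3−7| = 4 — lacks this property, so No. (4, 8): |4−8| = 4 — lacks this property, so No.

No, Yes, No, No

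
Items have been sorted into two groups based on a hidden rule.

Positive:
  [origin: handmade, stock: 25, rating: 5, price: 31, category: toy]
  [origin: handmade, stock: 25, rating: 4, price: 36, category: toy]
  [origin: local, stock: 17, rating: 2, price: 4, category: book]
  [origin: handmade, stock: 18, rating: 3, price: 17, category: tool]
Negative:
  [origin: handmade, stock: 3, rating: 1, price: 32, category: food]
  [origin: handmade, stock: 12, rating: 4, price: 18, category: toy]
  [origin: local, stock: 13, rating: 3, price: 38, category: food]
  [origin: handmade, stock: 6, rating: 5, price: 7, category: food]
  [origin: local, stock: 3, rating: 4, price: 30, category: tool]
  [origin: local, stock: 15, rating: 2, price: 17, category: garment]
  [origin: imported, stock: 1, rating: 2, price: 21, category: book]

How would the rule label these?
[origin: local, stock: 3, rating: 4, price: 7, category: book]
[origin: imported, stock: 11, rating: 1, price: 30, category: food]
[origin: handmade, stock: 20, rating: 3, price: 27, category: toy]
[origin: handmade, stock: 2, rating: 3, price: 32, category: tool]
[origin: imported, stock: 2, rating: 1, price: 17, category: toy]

Negative, Negative, Positive, Negative, Negative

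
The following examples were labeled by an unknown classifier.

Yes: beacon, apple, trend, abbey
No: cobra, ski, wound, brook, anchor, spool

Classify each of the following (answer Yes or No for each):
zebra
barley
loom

All 'Yes' examples share one property — contains 'e' — and every 'No' example lacks it.
zebra: Yes (has 'e').
barley: Yes (has 'e').
loom: No (no 'e').

Yes, Yes, No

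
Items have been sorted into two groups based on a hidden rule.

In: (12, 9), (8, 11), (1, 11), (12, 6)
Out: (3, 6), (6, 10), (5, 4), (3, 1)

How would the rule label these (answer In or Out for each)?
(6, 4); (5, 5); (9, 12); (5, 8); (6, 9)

Out, Out, In, Out, Out

The simplest hypothesis consistent with all the labels is: max ≥ 11.
Out: (6, 4), since max 6. Out: (5, 5), since max 5. In: (9, 12), since max 12. Out: (5, 8), since max 8. Out: (6, 9), since max 9.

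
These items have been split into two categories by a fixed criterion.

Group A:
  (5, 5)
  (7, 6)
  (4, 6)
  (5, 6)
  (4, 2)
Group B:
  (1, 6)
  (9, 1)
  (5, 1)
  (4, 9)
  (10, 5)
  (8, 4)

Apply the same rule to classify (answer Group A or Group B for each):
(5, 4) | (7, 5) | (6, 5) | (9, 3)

Group A, Group A, Group A, Group B

Every 'Group A' example satisfies: |first − second| ≤ 2. None of the 'Group B' examples do.
(5, 4): |5−4| = 1 — matches, so Group A.
(7, 5): |7−5| = 2 — matches, so Group A.
(6, 5): |6−5| = 1 — matches, so Group A.
(9, 3): |9−3| = 6 — fails this test, so Group B.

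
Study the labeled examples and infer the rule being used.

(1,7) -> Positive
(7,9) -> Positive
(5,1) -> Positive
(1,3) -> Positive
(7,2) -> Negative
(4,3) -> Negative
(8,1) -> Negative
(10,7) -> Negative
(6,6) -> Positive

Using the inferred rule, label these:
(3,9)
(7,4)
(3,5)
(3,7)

The common property of the 'Positive' items is: sum is even. No 'Negative' item has it.
(3,9): Positive (3+9 = 12).
(7,4): Negative (7+4 = 11).
(3,5): Positive (3+5 = 8).
(3,7): Positive (3+7 = 10).

Positive, Negative, Positive, Positive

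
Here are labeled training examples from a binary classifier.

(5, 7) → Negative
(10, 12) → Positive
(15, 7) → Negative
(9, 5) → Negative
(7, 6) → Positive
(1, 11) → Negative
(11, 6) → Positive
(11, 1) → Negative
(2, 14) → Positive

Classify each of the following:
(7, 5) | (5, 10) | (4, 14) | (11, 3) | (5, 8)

One predicate separates the groups cleanly: second is even.

Negative, Positive, Positive, Negative, Positive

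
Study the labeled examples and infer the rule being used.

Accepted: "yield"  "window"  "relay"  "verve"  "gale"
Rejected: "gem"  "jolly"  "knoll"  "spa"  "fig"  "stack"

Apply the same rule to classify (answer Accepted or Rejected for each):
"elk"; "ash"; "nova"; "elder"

Rejected, Rejected, Accepted, Accepted

A rule that fits every label: has ≥ 2 vowels — true of each 'Accepted' example, false of each 'Rejected' one.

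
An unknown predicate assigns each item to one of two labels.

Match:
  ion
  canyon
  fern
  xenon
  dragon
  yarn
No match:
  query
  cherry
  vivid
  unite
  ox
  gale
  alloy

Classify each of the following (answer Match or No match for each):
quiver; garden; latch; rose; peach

No match, Match, No match, No match, No match

The pattern is that an item is 'Match' exactly when: ends with 'n'.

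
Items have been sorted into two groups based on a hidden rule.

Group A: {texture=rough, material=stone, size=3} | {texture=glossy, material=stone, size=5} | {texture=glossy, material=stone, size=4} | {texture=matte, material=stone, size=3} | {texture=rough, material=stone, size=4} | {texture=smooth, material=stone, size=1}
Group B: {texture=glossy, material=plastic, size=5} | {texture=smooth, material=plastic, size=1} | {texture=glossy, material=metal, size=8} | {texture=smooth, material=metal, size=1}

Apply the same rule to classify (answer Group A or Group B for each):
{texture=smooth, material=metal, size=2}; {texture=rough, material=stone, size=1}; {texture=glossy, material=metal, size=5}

The common property of the 'Group A' items is: material is stone. No 'Group B' item has it.

Group B, Group A, Group B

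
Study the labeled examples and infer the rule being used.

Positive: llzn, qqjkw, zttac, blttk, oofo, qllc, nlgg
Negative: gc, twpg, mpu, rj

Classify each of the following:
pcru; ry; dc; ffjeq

One predicate separates the groups cleanly: has a double letter.

Negative, Negative, Negative, Positive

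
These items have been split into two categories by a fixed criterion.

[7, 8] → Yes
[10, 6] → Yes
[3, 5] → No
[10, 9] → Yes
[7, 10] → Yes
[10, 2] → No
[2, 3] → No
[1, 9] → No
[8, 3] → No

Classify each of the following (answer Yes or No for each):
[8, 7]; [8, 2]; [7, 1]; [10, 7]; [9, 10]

Yes, No, No, Yes, Yes

'Yes' ⟺ sum ≥ 15.
[8, 7]: 8+7 = 15, fits → Yes. [8, 2]: 8+2 = 10, doesn't match → No. [7, 1]: 7+1 = 8, doesn't match → No. [10, 7]: 10+7 = 17, fits → Yes. [9, 10]: 9+10 = 19, fits → Yes.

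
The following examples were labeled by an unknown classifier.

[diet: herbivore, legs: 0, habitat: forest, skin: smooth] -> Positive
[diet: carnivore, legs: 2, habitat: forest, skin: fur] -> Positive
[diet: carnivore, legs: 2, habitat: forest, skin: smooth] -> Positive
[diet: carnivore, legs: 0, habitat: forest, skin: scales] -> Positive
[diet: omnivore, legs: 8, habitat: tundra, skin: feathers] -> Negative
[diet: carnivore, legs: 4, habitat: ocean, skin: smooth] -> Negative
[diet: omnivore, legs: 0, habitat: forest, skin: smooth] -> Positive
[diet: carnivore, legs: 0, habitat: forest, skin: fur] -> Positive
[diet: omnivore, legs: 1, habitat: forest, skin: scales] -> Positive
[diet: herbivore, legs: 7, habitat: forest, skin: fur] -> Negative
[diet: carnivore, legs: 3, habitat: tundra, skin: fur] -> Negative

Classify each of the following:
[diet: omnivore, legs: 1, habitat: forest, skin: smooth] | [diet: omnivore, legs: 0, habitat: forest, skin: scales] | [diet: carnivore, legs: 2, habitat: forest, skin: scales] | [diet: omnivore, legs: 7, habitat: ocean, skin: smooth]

Positive, Positive, Positive, Negative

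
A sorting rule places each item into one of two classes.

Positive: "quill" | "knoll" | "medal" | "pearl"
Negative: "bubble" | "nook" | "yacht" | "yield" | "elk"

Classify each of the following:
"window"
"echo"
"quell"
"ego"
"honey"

Negative, Negative, Positive, Negative, Negative

A rule that fits every label: ends with 'l' — true of each 'Positive' example, false of each 'Negative' one.
"window": ends with 'w' — fails this test, so Negative.
"echo": ends with 'o' — fails this test, so Negative.
"quell": ends with 'l' — checks out, so Positive.
"ego": ends with 'o' — fails this test, so Negative.
"honey": ends with 'y' — fails this test, so Negative.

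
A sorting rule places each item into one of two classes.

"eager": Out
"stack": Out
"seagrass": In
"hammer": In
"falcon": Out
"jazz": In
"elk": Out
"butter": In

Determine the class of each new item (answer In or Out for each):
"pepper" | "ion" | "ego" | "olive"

'In' ⟺ has a double letter.
"pepper" — 'pp' doubled, hence In.
"ion" — no doubled letter, hence Out.
"ego" — no doubled letter, hence Out.
"olive" — no doubled letter, hence Out.

In, Out, Out, Out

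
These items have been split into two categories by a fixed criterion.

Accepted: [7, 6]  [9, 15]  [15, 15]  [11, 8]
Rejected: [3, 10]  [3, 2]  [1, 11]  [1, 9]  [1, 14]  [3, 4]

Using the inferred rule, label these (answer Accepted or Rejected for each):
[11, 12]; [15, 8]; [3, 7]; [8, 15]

Accepted, Accepted, Rejected, Accepted

The simplest hypothesis consistent with all the labels is: first ≥ 4.
[11, 12]: first 11, has this property → Accepted.
[15, 8]: first 15, has this property → Accepted.
[3, 7]: first 3, fails this test → Rejected.
[8, 15]: first 8, has this property → Accepted.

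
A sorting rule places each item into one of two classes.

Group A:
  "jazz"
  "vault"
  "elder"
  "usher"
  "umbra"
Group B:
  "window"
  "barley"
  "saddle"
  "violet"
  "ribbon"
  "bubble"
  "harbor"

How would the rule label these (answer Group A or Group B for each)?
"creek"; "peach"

All 'Group A' examples share one property — length ≤ 5 — and every 'Group B' example lacks it.
"creek": length 5, matches → Group A.
"peach": length 5, matches → Group A.

Group A, Group A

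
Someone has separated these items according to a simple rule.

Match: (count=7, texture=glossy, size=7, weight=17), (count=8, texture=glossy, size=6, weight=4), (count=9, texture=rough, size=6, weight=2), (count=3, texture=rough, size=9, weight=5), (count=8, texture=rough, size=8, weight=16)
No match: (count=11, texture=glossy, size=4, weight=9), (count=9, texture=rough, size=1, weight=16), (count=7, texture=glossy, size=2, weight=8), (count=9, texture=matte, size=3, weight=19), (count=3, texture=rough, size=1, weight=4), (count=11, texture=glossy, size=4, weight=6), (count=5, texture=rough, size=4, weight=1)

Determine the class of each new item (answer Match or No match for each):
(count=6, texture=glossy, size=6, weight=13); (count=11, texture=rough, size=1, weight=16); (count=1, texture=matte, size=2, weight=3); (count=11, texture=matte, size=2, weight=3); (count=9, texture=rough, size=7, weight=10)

The pattern is that an item is 'Match' exactly when: size ≥ 6.
(count=6, texture=glossy, size=6, weight=13): Match (size = 6).
(count=11, texture=rough, size=1, weight=16): No match (size = 1).
(count=1, texture=matte, size=2, weight=3): No match (size = 2).
(count=11, texture=matte, size=2, weight=3): No match (size = 2).
(count=9, texture=rough, size=7, weight=10): Match (size = 7).

Match, No match, No match, No match, Match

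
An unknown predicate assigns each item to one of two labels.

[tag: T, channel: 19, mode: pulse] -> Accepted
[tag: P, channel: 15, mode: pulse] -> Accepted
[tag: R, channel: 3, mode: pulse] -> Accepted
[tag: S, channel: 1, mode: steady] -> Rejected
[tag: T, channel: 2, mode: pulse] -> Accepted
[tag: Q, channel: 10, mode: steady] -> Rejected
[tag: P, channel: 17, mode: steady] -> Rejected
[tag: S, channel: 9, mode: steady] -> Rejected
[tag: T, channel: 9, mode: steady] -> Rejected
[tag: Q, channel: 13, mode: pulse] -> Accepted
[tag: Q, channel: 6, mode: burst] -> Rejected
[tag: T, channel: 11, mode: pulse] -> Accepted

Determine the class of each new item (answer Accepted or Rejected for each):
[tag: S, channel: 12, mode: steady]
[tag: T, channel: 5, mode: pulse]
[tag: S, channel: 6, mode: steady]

Looking at the examples, the only property every 'Accepted' case has and every 'Rejected' case lacks is: mode is pulse.
[tag: S, channel: 12, mode: steady] → mode is steady → Rejected.
[tag: T, channel: 5, mode: pulse] → mode is pulse → Accepted.
[tag: S, channel: 6, mode: steady] → mode is steady → Rejected.

Rejected, Accepted, Rejected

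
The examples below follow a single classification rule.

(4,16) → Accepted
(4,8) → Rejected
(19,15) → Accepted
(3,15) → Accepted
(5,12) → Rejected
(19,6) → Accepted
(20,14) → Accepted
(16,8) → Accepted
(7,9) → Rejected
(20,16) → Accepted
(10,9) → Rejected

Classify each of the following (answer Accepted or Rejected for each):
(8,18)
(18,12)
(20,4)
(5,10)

Accepted, Accepted, Accepted, Rejected

'Accepted' ⟺ max ≥ 14.
(8,18) — max 18, hence Accepted.
(18,12) — max 18, hence Accepted.
(20,4) — max 20, hence Accepted.
(5,10) — max 10, hence Rejected.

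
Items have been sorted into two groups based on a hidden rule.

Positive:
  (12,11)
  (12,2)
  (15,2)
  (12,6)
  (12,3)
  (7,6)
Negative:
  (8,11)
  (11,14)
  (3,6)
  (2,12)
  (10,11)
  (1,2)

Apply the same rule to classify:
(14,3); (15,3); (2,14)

Positive, Positive, Negative

The pattern is that an item is 'Positive' exactly when: first > second.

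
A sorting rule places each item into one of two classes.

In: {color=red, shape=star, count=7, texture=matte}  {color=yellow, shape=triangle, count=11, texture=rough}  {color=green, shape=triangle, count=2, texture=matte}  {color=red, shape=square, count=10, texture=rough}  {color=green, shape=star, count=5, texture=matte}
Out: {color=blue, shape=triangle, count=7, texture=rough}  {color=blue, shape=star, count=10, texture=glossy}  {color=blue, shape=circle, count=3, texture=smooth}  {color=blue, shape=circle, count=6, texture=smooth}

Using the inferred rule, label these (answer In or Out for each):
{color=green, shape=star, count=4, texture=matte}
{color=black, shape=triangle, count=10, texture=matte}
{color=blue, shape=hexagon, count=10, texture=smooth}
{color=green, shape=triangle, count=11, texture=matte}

The pattern is that an item is 'In' exactly when: color is not blue.
{color=green, shape=star, count=4, texture=matte} — color is green, hence In.
{color=black, shape=triangle, count=10, texture=matte} — color is black, hence In.
{color=blue, shape=hexagon, count=10, texture=smooth} — color is blue, hence Out.
{color=green, shape=triangle, count=11, texture=matte} — color is green, hence In.

In, In, Out, In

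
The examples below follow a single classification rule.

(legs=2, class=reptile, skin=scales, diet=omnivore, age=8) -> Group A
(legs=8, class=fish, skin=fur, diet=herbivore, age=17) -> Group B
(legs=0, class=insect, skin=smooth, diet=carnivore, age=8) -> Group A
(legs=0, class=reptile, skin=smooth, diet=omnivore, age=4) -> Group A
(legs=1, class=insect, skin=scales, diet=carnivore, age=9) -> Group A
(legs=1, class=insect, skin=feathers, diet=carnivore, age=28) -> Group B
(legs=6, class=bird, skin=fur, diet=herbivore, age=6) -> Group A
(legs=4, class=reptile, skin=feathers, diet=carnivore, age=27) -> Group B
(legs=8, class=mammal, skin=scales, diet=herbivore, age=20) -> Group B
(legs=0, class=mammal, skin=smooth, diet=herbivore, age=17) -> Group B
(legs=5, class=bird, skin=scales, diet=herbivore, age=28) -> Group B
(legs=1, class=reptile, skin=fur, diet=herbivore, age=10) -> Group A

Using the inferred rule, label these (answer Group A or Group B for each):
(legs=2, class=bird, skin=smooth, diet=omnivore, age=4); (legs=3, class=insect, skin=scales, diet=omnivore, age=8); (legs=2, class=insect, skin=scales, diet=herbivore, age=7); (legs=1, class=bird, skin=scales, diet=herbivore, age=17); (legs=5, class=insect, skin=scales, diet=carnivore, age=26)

Group A, Group A, Group A, Group B, Group B

A rule that fits every label: age ≤ 10 — true of each 'Group A' example, false of each 'Group B' one.
(legs=2, class=bird, skin=smooth, diet=omnivore, age=4) — age = 4, hence Group A.
(legs=3, class=insect, skin=scales, diet=omnivore, age=8) — age = 8, hence Group A.
(legs=2, class=insect, skin=scales, diet=herbivore, age=7) — age = 7, hence Group A.
(legs=1, class=bird, skin=scales, diet=herbivore, age=17) — age = 17, hence Group B.
(legs=5, class=insect, skin=scales, diet=carnivore, age=26) — age = 26, hence Group B.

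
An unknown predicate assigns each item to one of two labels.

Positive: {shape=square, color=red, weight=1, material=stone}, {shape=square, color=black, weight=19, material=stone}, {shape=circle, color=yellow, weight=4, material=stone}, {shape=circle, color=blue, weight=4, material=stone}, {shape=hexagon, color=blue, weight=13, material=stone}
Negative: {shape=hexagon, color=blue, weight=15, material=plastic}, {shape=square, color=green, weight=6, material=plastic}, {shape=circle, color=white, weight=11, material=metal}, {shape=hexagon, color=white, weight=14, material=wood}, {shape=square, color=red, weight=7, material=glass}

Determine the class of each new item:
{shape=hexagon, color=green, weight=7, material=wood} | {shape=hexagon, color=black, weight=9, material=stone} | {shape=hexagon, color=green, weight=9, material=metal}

Negative, Positive, Negative

The pattern is that an item is 'Positive' exactly when: material is stone.
{shape=hexagon, color=green, weight=7, material=wood}: material is wood — doesn't qualify, so Negative.
{shape=hexagon, color=black, weight=9, material=stone}: material is stone — has this property, so Positive.
{shape=hexagon, color=green, weight=9, material=metal}: material is metal — doesn't qualify, so Negative.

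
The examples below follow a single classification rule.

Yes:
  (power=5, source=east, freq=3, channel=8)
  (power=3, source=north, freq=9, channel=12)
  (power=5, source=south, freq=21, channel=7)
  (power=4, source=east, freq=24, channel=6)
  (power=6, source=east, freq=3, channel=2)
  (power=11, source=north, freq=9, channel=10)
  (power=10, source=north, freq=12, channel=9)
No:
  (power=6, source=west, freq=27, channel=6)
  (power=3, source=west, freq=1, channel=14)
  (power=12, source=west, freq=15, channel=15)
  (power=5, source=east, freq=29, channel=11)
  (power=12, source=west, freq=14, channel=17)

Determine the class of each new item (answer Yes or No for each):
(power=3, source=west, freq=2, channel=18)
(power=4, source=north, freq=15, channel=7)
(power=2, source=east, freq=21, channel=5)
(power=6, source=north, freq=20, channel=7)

No, Yes, Yes, Yes

The simplest hypothesis consistent with all the labels is: freq ≤ 24 AND channel ≤ 12.
(power=3, source=west, freq=2, channel=18): freq = 2, channel = 18 — does not pass, so No. (power=4, source=north, freq=15, channel=7): freq = 15, channel = 7 — meets the rule, so Yes. (power=2, source=east, freq=21, channel=5): freq = 21, channel = 5 — meets the rule, so Yes. (power=6, source=north, freq=20, channel=7): freq = 20, channel = 7 — meets the rule, so Yes.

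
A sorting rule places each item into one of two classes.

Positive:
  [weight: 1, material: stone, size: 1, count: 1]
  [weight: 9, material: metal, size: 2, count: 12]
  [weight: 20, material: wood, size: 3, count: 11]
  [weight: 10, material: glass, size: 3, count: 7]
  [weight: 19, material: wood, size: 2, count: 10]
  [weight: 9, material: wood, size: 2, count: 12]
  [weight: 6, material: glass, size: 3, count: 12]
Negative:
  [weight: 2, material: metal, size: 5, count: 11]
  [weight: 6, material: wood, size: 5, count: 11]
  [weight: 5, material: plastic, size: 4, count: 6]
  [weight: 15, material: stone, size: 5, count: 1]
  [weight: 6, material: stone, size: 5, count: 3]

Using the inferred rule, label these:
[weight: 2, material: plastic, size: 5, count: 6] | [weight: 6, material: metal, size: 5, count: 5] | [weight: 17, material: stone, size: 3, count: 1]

Negative, Negative, Positive

A rule that fits every label: size ≤ 3 — true of each 'Positive' example, false of each 'Negative' one.
[weight: 2, material: plastic, size: 5, count: 6] — size = 5, hence Negative.
[weight: 6, material: metal, size: 5, count: 5] — size = 5, hence Negative.
[weight: 17, material: stone, size: 3, count: 1] — size = 3, hence Positive.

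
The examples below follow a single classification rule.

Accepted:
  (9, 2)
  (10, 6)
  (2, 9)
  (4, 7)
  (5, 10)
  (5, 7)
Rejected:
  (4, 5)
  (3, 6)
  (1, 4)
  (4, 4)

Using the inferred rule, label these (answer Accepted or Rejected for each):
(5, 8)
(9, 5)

Accepted, Accepted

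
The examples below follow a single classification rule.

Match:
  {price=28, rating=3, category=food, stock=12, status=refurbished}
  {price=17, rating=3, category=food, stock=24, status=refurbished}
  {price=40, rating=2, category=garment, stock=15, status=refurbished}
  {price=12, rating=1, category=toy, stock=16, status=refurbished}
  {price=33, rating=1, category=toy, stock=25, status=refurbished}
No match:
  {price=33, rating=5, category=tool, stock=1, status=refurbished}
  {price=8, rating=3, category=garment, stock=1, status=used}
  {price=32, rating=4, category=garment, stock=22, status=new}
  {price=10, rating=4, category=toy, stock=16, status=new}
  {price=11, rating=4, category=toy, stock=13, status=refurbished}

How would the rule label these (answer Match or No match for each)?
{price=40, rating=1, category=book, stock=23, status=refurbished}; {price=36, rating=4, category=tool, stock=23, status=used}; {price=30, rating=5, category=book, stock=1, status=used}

The simplest hypothesis consistent with all the labels is: status is refurbished AND rating ≤ 3.

Match, No match, No match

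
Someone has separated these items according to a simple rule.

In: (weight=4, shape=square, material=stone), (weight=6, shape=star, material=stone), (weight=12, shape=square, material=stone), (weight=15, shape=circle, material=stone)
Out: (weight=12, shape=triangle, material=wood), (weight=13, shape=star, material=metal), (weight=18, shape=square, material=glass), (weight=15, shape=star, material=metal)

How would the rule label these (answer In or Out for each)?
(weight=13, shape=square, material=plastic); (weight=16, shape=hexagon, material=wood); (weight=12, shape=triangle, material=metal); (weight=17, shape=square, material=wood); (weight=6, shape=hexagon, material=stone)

The rule appears to be: material is stone.

Out, Out, Out, Out, In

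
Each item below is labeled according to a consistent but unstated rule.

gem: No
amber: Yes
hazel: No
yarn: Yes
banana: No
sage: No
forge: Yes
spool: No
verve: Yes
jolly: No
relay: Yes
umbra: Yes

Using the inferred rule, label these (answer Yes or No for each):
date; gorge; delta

All 'Yes' examples share one property — contains 'r' — and every 'No' example lacks it.
date: no 'r', doesn't match → No.
gorge: has 'r', checks out → Yes.
delta: no 'r', doesn't match → No.

No, Yes, No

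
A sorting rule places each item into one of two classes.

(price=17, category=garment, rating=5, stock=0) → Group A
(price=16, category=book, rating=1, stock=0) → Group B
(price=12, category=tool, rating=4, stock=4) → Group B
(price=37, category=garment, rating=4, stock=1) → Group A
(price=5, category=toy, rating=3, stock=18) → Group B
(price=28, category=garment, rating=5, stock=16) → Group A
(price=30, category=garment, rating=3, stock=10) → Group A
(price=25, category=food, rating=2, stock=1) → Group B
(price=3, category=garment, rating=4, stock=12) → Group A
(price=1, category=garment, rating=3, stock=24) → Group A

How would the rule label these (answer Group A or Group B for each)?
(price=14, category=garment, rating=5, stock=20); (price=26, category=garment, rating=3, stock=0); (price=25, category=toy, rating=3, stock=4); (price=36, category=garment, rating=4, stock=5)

Group A, Group A, Group B, Group A

The distinguishing property — category is garment — holds for all the 'Group A' cases and none of the 'Group B' cases.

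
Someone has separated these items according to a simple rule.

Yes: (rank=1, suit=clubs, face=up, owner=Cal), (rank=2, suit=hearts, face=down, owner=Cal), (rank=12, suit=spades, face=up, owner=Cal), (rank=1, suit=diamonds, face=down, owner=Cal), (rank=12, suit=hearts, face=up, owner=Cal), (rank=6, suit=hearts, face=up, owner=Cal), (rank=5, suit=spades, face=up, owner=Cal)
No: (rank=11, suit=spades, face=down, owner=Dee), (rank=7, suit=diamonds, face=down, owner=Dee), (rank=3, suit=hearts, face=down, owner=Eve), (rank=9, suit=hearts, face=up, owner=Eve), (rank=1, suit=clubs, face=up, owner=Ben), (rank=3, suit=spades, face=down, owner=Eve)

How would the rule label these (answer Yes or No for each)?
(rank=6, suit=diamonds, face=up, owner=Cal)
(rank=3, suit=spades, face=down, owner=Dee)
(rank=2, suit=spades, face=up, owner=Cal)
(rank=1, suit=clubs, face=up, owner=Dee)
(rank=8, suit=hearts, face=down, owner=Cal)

Yes, No, Yes, No, Yes

Checking candidate rules against both groups, what survives is: owner is Cal.
(rank=6, suit=diamonds, face=up, owner=Cal) → owner is Cal → Yes.
(rank=3, suit=spades, face=down, owner=Dee) → owner is Dee → No.
(rank=2, suit=spades, face=up, owner=Cal) → owner is Cal → Yes.
(rank=1, suit=clubs, face=up, owner=Dee) → owner is Dee → No.
(rank=8, suit=hearts, face=down, owner=Cal) → owner is Cal → Yes.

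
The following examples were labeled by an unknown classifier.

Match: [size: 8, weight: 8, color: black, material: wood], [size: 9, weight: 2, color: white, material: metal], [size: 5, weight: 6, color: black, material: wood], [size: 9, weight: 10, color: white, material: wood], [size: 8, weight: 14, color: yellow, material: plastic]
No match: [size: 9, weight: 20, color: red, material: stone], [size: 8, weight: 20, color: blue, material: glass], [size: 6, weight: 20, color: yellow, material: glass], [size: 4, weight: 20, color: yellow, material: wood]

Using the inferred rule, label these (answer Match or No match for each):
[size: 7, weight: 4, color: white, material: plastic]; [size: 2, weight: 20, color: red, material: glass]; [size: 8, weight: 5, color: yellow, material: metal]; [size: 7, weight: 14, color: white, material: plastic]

The distinguishing property — weight ≤ 14 — holds for all the 'Match' cases and none of the 'No match' cases.
[size: 7, weight: 4, color: white, material: plastic]: weight = 4, qualifies → Match.
[size: 2, weight: 20, color: red, material: glass]: weight = 20, does not satisfy this → No match.
[size: 8, weight: 5, color: yellow, material: metal]: weight = 5, qualifies → Match.
[size: 7, weight: 14, color: white, material: plastic]: weight = 14, qualifies → Match.

Match, No match, Match, Match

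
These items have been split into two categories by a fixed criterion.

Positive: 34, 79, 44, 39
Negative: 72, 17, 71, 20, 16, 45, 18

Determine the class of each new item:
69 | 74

Positive, Positive

'Positive' ⟺ ≡ 4 (mod 5).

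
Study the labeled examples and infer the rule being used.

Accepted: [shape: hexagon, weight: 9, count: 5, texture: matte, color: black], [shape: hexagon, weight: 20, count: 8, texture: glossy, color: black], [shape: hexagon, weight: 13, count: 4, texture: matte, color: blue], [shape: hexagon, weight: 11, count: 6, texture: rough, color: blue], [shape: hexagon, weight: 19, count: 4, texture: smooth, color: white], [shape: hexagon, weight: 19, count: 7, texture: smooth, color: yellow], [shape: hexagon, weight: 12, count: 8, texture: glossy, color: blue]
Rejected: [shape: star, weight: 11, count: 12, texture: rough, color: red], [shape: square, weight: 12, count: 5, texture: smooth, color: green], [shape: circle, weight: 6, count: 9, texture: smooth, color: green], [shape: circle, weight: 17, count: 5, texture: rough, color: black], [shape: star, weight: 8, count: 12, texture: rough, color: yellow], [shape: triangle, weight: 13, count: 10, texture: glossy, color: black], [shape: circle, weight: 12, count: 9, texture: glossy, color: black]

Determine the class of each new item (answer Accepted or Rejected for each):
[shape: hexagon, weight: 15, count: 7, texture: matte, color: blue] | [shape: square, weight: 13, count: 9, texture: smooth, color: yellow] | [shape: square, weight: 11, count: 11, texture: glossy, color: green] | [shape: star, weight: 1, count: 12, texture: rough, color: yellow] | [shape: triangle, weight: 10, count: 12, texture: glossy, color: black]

Accepted, Rejected, Rejected, Rejected, Rejected

All 'Accepted' examples share one property — shape is hexagon — and every 'Rejected' example lacks it.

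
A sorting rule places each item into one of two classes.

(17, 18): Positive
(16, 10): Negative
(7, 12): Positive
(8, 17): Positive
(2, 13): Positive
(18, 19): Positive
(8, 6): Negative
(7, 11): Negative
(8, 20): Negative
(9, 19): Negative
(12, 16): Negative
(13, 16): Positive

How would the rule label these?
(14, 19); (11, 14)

Looking at the examples, the only property every 'Positive' case has and every 'Negative' case lacks is: sum is odd.

Positive, Positive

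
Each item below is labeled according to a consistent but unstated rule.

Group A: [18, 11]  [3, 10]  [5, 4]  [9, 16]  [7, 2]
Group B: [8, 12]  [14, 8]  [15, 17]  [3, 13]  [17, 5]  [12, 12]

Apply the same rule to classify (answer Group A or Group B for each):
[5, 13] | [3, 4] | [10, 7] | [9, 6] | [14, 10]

Group B, Group A, Group A, Group A, Group B

The rule appears to be: sum is odd.
[5, 13] — 5+13 = 18, hence Group B. [3, 4] — 3+4 = 7, hence Group A. [10, 7] — 10+7 = 17, hence Group A. [9, 6] — 9+6 = 15, hence Group A. [14, 10] — 14+10 = 24, hence Group B.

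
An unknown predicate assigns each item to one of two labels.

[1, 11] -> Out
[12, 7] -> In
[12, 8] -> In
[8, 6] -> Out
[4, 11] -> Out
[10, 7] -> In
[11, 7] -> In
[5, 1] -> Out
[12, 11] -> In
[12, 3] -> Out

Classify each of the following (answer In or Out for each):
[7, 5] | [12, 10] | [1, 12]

One predicate separates the groups cleanly: sum ≥ 17.

Out, In, Out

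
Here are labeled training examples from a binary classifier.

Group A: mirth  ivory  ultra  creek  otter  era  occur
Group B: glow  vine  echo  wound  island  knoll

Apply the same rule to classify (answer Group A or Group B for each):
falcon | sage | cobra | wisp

The rule appears to be: contains 'r'.

Group B, Group B, Group A, Group B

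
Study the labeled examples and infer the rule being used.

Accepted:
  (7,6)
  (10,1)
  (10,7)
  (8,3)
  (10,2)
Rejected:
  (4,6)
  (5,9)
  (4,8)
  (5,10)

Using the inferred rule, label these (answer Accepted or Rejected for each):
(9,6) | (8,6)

Accepted, Accepted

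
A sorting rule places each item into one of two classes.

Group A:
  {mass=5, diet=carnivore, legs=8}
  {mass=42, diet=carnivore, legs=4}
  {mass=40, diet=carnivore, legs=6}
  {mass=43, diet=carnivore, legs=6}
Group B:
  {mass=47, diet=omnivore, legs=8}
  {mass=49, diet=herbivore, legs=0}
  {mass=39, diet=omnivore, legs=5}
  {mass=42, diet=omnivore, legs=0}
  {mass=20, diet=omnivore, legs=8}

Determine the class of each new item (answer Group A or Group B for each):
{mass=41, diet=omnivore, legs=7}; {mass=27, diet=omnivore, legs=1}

Group B, Group B

The simplest hypothesis consistent with all the labels is: diet is carnivore.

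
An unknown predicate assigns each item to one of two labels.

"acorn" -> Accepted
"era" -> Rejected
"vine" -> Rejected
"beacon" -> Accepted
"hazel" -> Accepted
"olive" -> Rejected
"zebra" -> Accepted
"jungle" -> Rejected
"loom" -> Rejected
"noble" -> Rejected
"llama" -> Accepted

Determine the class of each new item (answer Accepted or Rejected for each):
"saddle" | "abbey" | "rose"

Accepted, Accepted, Rejected

Every 'Accepted' example satisfies: length ≥ 4 AND contains 'a'. None of the 'Rejected' examples do.
"saddle" — length 6, has 'a', hence Accepted. "abbey" — length 5, has 'a', hence Accepted. "rose" — length 4, no 'a', hence Rejected.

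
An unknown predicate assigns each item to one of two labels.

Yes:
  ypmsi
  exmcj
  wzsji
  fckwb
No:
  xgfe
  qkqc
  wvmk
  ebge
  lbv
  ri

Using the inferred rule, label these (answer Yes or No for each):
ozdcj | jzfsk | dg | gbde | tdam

Rule: length 5. This holds for each 'Yes' example and fails for each 'No' one.
ozdcj: Yes (length 5). jzfsk: Yes (length 5). dg: No (length 2). gbde: No (length 4). tdam: No (length 4).

Yes, Yes, No, No, No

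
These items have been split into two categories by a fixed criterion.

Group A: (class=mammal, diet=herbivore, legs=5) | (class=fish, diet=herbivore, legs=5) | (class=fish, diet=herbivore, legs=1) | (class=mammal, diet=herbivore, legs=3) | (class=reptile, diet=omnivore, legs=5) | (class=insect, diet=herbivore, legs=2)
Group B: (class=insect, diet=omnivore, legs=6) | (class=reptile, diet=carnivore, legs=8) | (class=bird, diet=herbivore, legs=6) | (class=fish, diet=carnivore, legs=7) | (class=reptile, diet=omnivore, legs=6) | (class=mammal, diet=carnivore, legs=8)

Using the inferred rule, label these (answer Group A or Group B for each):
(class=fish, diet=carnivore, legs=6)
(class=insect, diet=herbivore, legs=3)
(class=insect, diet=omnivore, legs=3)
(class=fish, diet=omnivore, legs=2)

Group B, Group A, Group A, Group A

Rule: legs ≤ 5. This holds for each 'Group A' example and fails for each 'Group B' one.
(class=fish, diet=carnivore, legs=6) → legs = 6 → Group B.
(class=insect, diet=herbivore, legs=3) → legs = 3 → Group A.
(class=insect, diet=omnivore, legs=3) → legs = 3 → Group A.
(class=fish, diet=omnivore, legs=2) → legs = 2 → Group A.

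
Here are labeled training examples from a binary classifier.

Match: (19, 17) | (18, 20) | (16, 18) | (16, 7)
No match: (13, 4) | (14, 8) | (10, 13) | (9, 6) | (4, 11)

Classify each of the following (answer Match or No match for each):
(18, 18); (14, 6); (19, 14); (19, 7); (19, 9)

Match, No match, Match, Match, Match

The rule appears to be: first ≥ 16.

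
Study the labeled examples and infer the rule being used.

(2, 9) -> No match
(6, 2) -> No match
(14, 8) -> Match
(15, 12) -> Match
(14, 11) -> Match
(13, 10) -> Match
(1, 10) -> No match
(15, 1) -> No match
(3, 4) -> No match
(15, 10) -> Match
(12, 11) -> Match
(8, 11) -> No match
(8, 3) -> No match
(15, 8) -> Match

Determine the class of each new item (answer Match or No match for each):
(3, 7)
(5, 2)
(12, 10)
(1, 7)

The classifier is using: sum ≥ 22.

No match, No match, Match, No match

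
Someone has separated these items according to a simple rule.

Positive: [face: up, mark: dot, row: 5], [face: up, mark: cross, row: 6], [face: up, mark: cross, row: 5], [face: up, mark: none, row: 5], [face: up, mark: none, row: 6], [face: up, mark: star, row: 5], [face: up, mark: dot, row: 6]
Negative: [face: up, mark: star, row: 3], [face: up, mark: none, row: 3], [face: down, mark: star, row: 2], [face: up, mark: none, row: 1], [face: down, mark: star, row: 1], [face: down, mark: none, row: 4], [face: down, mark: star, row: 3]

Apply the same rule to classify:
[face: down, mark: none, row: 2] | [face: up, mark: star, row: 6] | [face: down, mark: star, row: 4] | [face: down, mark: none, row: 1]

Negative, Positive, Negative, Negative

One predicate separates the groups cleanly: row ≥ 5.
[face: down, mark: none, row: 2] — row = 2, hence Negative.
[face: up, mark: star, row: 6] — row = 6, hence Positive.
[face: down, mark: star, row: 4] — row = 4, hence Negative.
[face: down, mark: none, row: 1] — row = 1, hence Negative.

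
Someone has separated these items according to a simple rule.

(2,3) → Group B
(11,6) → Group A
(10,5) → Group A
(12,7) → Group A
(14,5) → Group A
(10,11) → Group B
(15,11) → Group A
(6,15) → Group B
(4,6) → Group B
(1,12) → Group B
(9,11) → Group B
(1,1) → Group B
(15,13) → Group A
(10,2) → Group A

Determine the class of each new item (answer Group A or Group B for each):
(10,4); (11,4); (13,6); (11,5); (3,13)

The common property of the 'Group A' items is: first > second. No 'Group B' item has it.
Group A: (10,4), since 10 > 4. Group A: (11,4), since 11 > 4. Group A: (13,6), since 13 > 6. Group A: (11,5), since 11 > 5. Group B: (3,13), since 3 < 13.

Group A, Group A, Group A, Group A, Group B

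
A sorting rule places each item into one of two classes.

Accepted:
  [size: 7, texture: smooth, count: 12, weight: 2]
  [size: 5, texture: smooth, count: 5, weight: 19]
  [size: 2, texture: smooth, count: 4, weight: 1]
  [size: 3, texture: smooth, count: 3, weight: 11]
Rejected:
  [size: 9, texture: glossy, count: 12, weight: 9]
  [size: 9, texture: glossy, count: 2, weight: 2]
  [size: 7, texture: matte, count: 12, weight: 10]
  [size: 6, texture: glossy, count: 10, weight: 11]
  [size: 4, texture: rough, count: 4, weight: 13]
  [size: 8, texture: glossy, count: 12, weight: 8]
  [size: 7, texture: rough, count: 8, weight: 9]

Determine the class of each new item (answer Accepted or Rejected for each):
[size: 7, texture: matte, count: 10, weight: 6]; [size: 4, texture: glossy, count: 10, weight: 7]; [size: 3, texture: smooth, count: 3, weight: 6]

Rejected, Rejected, Accepted

One predicate separates the groups cleanly: texture is smooth.
[size: 7, texture: matte, count: 10, weight: 6]: texture is matte, fails the rule → Rejected. [size: 4, texture: glossy, count: 10, weight: 7]: texture is glossy, fails the rule → Rejected. [size: 3, texture: smooth, count: 3, weight: 6]: texture is smooth, passes → Accepted.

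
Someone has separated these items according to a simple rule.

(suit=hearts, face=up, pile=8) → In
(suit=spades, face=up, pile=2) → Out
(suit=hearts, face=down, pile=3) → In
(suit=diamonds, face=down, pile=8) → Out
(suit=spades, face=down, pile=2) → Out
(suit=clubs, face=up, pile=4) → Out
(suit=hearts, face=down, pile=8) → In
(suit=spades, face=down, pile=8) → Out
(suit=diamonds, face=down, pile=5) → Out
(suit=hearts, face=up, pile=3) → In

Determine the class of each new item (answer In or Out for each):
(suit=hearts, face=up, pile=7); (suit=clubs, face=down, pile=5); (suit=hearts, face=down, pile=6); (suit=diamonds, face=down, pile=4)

In, Out, In, Out

'In' ⟺ suit is hearts.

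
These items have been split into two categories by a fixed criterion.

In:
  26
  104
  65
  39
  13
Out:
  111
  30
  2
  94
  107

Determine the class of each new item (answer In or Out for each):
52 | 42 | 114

One predicate separates the groups cleanly: multiple of 13.
52 → 52 = 13·4 → In.
42 → 42 = 13·3 + 3 → Out.
114 → 114 = 13·8 + 10 → Out.

In, Out, Out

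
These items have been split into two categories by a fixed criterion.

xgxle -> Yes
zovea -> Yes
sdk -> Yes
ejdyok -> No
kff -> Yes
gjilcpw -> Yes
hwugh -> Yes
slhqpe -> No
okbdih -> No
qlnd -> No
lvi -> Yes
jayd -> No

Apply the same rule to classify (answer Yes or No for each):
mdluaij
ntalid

Looking at the examples, the only property every 'Yes' case has and every 'No' case lacks is: odd length.

Yes, No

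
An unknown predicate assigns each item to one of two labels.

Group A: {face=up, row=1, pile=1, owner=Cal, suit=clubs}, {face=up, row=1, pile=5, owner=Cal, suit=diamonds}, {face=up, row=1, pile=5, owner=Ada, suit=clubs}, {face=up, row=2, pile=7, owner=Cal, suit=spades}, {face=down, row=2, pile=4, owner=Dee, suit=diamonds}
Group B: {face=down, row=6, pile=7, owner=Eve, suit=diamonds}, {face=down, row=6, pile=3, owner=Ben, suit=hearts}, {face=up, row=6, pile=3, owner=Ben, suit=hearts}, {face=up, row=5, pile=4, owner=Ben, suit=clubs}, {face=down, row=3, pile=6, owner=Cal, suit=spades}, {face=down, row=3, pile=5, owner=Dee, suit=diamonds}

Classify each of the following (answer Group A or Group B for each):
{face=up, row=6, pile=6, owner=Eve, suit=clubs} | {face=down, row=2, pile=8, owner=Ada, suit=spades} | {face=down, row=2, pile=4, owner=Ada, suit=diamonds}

Group B, Group A, Group A

The rule appears to be: row ≤ 2.
{face=up, row=6, pile=6, owner=Eve, suit=clubs} — row = 6, hence Group B.
{face=down, row=2, pile=8, owner=Ada, suit=spades} — row = 2, hence Group A.
{face=down, row=2, pile=4, owner=Ada, suit=diamonds} — row = 2, hence Group A.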